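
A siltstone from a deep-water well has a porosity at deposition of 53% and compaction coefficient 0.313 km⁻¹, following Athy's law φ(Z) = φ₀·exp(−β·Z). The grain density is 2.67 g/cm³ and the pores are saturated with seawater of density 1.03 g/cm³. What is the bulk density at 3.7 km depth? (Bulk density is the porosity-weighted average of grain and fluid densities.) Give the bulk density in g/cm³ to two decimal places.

Porosity at depth: φ = 0.53·exp(−0.313×3.7) = 0.53×0.3141 = 0.1665
Bulk density: ρ_b = (1−φ)ρ_g + φ·ρ_f = 0.8335×2.67 + 0.1665×1.03
       = 2.226 + 0.171 = 2.397 g/cm³

2.40 g/cm³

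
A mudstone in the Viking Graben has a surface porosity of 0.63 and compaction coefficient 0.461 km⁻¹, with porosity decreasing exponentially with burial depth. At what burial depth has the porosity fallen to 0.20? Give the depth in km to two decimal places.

Invert Athy's law: z = ln(n₀/n) / c
z = ln(0.63/0.2) / 0.461 = ln(3.15) / 0.461 = 1.1474 / 0.461 = 2.489 km

2.49 km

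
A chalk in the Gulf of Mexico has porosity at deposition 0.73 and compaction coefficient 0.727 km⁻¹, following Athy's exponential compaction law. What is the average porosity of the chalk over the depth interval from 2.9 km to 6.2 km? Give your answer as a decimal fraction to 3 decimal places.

0.034

⟨phi⟩ = (1/(z₂−z₁)) ∫ phi₀ e^(−kz) dz = phi₀·(e^(−k·z₁) − e^(−k·z₂)) / (k·(z₂−z₁))
e^(−0.727×2.9) = 0.1214; e^(−0.727×6.2) = 0.0110
⟨phi⟩ = 0.73 × (0.1214 − 0.0110) / (0.727 × 3.3) = 0.73 × 0.0460 = 0.0336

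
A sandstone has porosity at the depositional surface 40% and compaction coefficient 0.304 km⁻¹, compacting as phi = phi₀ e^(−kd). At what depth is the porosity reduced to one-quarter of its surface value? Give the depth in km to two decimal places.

4.56 km

phi/phi₀ = 1/4 ⇒ exp(−k·d) = 1/4 ⇒ d = ln(4) / k
d = 1.3863 / 0.304 = 4.560 km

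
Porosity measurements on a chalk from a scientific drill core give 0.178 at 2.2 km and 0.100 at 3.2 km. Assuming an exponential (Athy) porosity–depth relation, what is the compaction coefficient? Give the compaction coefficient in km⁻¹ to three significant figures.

Athy: n(d) = n₀ e^(−kd) ⇒ n₁/n₂ = e^{k(d₂−d₁)} ⇒ k = ln(n₁/n₂)/(d₂−d₁)
k = ln(0.178/0.1) / (3.2 − 2.2) = ln(1.78) / 1 = 0.5766 / 1 = 0.5766 km⁻¹

0.577 km⁻¹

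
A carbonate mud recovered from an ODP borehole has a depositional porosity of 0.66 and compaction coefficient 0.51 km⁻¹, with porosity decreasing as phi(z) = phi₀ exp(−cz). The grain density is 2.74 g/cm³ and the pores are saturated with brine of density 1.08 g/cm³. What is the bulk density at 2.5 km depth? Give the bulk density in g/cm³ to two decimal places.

Porosity at depth: phi = 0.66·exp(−0.51×2.5) = 0.66×0.2794 = 0.1844
Bulk density: ρ_b = (1−phi)ρ_g + phi·ρ_f = 0.8156×2.74 + 0.1844×1.08
       = 2.235 + 0.199 = 2.434 g/cm³

2.43 g/cm³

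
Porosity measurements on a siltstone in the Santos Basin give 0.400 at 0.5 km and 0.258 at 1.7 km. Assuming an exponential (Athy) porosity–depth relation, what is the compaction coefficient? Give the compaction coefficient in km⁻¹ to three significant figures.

Athy: phi(z) = phi₀ e^(−βz) ⇒ phi₁/phi₂ = e^{β(z₂−z₁)} ⇒ β = ln(phi₁/phi₂)/(z₂−z₁)
β = ln(0.4/0.258) / (1.7 − 0.5) = ln(1.55) / 1.2 = 0.4385 / 1.2 = 0.3654 km⁻¹

0.365 km⁻¹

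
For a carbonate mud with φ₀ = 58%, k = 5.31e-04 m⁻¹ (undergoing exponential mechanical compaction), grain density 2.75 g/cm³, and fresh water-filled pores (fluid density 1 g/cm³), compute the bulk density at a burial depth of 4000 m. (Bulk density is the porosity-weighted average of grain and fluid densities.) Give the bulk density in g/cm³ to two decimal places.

Working in km (1 km = 1000 m; k in km⁻¹ = k in m⁻¹ × 1000):
Porosity at depth: φ = 0.58·exp(−0.531×4) = 0.58×0.1196 = 0.0693
Bulk density: ρ_b = (1−φ)ρ_g + φ·ρ_f = 0.9307×2.75 + 0.0693×1
       = 2.559 + 0.069 = 2.629 g/cm³

2.63 g/cm³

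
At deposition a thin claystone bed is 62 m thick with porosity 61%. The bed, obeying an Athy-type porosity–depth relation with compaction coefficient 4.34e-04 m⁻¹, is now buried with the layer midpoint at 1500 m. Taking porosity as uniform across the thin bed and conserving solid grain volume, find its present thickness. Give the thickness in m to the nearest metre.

35 m

Working in km (1 km = 1000 m; k in km⁻¹ = k in m⁻¹ × 1000):
Porosity at 1.5 km: phi = 0.61·exp(−0.434×1.5) = 0.3181
Solid-volume conservation: h(1−phi) = h₀(1−phi₀) ⇒ h = h₀·(1−phi₀)/(1−phi)
h = 0.062 × (1 − 0.61)/(1 − 0.3181) = 0.062 × 0.5720 = 0.0355 km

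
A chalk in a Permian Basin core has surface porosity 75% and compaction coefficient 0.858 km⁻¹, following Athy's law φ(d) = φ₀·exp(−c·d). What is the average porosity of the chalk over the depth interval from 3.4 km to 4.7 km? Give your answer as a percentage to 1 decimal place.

⟨φ⟩ = (1/(d₂−d₁)) ∫ φ₀ e^(−cd) dd = φ₀·(e^(−c·d₁) − e^(−c·d₂)) / (c·(d₂−d₁))
e^(−0.858×3.4) = 0.0541; e^(−0.858×4.7) = 0.0177
⟨φ⟩ = 0.75 × (0.0541 − 0.0177) / (0.858 × 1.3) = 0.75 × 0.0326 = 0.0244

2.4%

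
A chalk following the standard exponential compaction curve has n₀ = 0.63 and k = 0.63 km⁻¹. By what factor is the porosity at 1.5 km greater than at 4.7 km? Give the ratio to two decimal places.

7.51

n(Z₁)/n(Z₂) = e^(−k·Z₁)/e^(−k·Z₂) = e^{k(Z₂−Z₁)}
= exp(0.63 × 3.2) = exp(2.016) = 7.5082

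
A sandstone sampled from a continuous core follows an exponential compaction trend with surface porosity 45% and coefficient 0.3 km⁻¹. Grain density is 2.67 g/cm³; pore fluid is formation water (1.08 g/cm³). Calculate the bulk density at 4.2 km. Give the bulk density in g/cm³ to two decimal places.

Porosity at depth: n = 0.45·exp(−0.3×4.2) = 0.45×0.2837 = 0.1276
Bulk density: ρ_b = (1−n)ρ_g + n·ρ_f = 0.8724×2.67 + 0.1276×1.08
       = 2.329 + 0.138 = 2.467 g/cm³

2.47 g/cm³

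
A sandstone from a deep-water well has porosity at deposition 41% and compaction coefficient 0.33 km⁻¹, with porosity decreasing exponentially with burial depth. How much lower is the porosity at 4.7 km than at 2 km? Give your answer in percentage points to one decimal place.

phi(2) = 0.41·e^(−0.33×2) = 0.2119
phi(4.7) = 0.41·e^(−0.33×4.7) = 0.0869
Δphi = 0.2119 − 0.0869 = 0.1250

12.5 percentage points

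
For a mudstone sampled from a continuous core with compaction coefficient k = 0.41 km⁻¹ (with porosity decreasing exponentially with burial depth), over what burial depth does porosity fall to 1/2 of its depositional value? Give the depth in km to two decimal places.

phi/phi₀ = 1/2 ⇒ exp(−k·Z) = 1/2 ⇒ Z = ln(2) / k
Z = 0.6931 / 0.41 = 1.691 km

1.69 km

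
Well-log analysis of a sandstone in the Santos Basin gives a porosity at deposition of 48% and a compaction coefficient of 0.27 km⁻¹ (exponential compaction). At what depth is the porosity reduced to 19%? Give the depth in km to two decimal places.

Invert Athy's law: Z = ln(n₀/n) / k
Z = ln(0.48/0.19) / 0.27 = ln(2.526) / 0.27 = 0.9268 / 0.27 = 3.432 km

3.43 km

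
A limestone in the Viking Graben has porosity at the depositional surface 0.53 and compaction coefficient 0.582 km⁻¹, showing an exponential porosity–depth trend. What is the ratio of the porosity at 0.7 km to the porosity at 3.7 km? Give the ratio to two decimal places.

5.73

φ(Z₁)/φ(Z₂) = e^(−c·Z₁)/e^(−c·Z₂) = e^{c(Z₂−Z₁)}
= exp(0.582 × 3) = exp(1.746) = 5.7316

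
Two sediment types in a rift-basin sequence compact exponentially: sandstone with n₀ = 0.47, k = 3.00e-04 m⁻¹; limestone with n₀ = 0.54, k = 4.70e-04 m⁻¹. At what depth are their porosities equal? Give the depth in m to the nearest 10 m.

820 m

Working in km (1 km = 1000 m; k in km⁻¹ = k in m⁻¹ × 1000):
Set n₀ₐ e^(−kₐz) = n₀ᵦ e^(−kᵦz) ⇒ ln(n₀ₐ/n₀ᵦ) = (kₐ − kᵦ)·z
z = ln(0.47/0.54) / (0.3 − 0.47) = -0.1388 / -0.17 = 0.817 km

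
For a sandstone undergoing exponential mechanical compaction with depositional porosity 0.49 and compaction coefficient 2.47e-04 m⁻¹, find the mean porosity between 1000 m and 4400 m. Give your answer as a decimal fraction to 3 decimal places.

Working in km (1 km = 1000 m; β in km⁻¹ = β in m⁻¹ × 1000):
⟨n⟩ = (1/(z₂−z₁)) ∫ n₀ e^(−βz) dz = n₀·(e^(−β·z₁) − e^(−β·z₂)) / (β·(z₂−z₁))
e^(−0.247×1) = 0.7811; e^(−0.247×4.4) = 0.3373
⟨n⟩ = 0.49 × (0.7811 − 0.3373) / (0.247 × 3.4) = 0.49 × 0.5285 = 0.2590

0.259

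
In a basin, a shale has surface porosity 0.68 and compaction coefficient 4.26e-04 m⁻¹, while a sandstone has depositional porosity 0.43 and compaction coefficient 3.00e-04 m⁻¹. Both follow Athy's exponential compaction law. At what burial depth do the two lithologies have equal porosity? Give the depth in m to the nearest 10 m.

3640 m

Working in km (1 km = 1000 m; c in km⁻¹ = c in m⁻¹ × 1000):
Set n₀ₐ e^(−cₐz) = n₀ᵦ e^(−cᵦz) ⇒ ln(n₀ₐ/n₀ᵦ) = (cₐ − cᵦ)·z
z = ln(0.68/0.43) / (0.426 − 0.3) = 0.4583 / 0.126 = 3.637 km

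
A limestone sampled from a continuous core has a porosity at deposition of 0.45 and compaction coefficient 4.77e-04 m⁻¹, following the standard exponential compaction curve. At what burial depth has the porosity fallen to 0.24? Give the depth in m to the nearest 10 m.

1320 m

Working in km (1 km = 1000 m; c in km⁻¹ = c in m⁻¹ × 1000):
Invert Athy's law: z = ln(φ₀/φ) / c
z = ln(0.45/0.24) / 0.477 = ln(1.875) / 0.477 = 0.6286 / 0.477 = 1.318 km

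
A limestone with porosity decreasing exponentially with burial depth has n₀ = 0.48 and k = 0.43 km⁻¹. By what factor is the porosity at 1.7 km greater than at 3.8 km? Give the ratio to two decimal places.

2.47

n(Z₁)/n(Z₂) = e^(−k·Z₁)/e^(−k·Z₂) = e^{k(Z₂−Z₁)}
= exp(0.43 × 2.1) = exp(0.903) = 2.4670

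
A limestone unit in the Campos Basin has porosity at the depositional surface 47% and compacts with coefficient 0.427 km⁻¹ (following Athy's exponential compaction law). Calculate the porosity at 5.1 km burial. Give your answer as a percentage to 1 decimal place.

phi = phi₀·exp(−β·z) = 0.47 × exp(−0.427 × 5.1) = 0.47 × exp(−2.178)
  = 0.47 × 0.1133 = 0.0533

5.3%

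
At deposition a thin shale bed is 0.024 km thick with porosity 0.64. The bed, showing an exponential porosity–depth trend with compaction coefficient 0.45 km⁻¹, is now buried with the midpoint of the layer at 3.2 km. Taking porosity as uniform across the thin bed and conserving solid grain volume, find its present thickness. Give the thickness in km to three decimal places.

0.010 km

Porosity at 3.2 km: n = 0.64·exp(−0.45×3.2) = 0.1516
Solid-volume conservation: h(1−n) = h₀(1−n₀) ⇒ h = h₀·(1−n₀)/(1−n)
h = 0.024 × (1 − 0.64)/(1 − 0.1516) = 0.024 × 0.4243 = 0.0102 km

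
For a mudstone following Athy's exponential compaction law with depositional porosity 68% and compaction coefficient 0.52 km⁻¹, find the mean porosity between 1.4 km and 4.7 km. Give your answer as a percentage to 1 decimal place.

15.7%

⟨φ⟩ = (1/(Z₂−Z₁)) ∫ φ₀ e^(−kZ) dZ = φ₀·(e^(−k·Z₁) − e^(−k·Z₂)) / (k·(Z₂−Z₁))
e^(−0.52×1.4) = 0.4829; e^(−0.52×4.7) = 0.0868
⟨φ⟩ = 0.68 × (0.4829 − 0.0868) / (0.52 × 3.3) = 0.68 × 0.2308 = 0.1569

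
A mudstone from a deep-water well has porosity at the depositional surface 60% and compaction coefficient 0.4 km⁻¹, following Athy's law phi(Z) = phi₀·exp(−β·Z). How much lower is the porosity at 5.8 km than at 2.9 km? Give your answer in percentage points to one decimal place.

12.9 percentage points

phi(2.9) = 0.6·e^(−0.4×2.9) = 0.1881
phi(5.8) = 0.6·e^(−0.4×5.8) = 0.0590
Δphi = 0.1881 − 0.0590 = 0.1291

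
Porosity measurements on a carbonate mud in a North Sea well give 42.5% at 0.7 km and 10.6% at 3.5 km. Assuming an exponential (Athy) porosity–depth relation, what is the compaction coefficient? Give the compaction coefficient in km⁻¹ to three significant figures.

0.496 km⁻¹

Athy: phi(z) = phi₀ e^(−βz) ⇒ phi₁/phi₂ = e^{β(z₂−z₁)} ⇒ β = ln(phi₁/phi₂)/(z₂−z₁)
β = ln(0.425/0.106) / (3.5 − 0.7) = ln(4.009) / 2.8 = 1.3887 / 2.8 = 0.4959 km⁻¹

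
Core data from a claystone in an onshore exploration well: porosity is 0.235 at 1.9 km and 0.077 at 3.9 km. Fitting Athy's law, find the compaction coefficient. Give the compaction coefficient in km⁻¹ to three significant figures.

Athy: φ(d) = φ₀ e^(−cd) ⇒ φ₁/φ₂ = e^{c(d₂−d₁)} ⇒ c = ln(φ₁/φ₂)/(d₂−d₁)
c = ln(0.235/0.077) / (3.9 − 1.9) = ln(3.052) / 2 = 1.1158 / 2 = 0.5579 km⁻¹

0.558 km⁻¹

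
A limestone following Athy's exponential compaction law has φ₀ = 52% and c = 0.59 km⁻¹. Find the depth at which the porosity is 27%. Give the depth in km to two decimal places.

1.11 km

Invert Athy's law: Z = ln(φ₀/φ) / c
Z = ln(0.52/0.27) / 0.59 = ln(1.926) / 0.59 = 0.6554 / 0.59 = 1.111 km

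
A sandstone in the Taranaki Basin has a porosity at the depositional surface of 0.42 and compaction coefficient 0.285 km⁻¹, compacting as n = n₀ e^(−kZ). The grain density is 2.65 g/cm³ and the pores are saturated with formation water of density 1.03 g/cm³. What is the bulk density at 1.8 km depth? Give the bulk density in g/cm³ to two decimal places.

2.24 g/cm³

Porosity at depth: n = 0.42·exp(−0.285×1.8) = 0.42×0.5987 = 0.2515
Bulk density: ρ_b = (1−n)ρ_g + n·ρ_f = 0.7485×2.65 + 0.2515×1.03
       = 1.984 + 0.259 = 2.243 g/cm³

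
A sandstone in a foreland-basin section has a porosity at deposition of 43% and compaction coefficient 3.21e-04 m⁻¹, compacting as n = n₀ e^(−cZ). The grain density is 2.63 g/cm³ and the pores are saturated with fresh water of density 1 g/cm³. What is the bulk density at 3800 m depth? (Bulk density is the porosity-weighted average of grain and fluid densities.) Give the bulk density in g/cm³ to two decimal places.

Working in km (1 km = 1000 m; c in km⁻¹ = c in m⁻¹ × 1000):
Porosity at depth: n = 0.43·exp(−0.321×3.8) = 0.43×0.2953 = 0.1270
Bulk density: ρ_b = (1−n)ρ_g + n·ρ_f = 0.8730×2.63 + 0.1270×1
       = 2.296 + 0.127 = 2.423 g/cm³

2.42 g/cm³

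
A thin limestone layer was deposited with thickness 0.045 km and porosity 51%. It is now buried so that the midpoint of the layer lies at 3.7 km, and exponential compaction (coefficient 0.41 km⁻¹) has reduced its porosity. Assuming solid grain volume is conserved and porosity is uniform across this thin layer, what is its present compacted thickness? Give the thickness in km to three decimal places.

0.025 km

Porosity at 3.7 km: phi = 0.51·exp(−0.41×3.7) = 0.1119
Solid-volume conservation: h(1−phi) = h₀(1−phi₀) ⇒ h = h₀·(1−phi₀)/(1−phi)
h = 0.045 × (1 − 0.51)/(1 − 0.1119) = 0.045 × 0.5517 = 0.0248 km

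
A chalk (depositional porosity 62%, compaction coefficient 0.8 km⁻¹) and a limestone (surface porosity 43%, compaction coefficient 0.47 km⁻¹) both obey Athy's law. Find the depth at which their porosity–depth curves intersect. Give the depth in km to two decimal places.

Set n₀ₐ e^(−βₐd) = n₀ᵦ e^(−βᵦd) ⇒ ln(n₀ₐ/n₀ᵦ) = (βₐ − βᵦ)·d
d = ln(0.62/0.43) / (0.8 − 0.47) = 0.3659 / 0.33 = 1.109 km

1.11 km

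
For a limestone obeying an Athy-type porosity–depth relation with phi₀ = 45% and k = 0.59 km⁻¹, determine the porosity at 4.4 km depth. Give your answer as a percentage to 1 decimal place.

3.4%

phi = phi₀·exp(−k·Z) = 0.45 × exp(−0.59 × 4.4) = 0.45 × exp(−2.596)
  = 0.45 × 0.0746 = 0.0336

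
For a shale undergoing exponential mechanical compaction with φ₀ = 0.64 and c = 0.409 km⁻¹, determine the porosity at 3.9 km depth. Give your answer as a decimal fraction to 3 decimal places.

φ = φ₀·exp(−c·d) = 0.64 × exp(−0.409 × 3.9) = 0.64 × exp(−1.595)
  = 0.64 × 0.2029 = 0.1298

0.130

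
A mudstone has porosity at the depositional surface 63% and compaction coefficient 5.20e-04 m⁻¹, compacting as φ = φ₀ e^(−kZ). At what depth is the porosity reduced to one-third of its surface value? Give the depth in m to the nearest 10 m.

Working in km (1 km = 1000 m; k in km⁻¹ = k in m⁻¹ × 1000):
φ/φ₀ = 1/3 ⇒ exp(−k·Z) = 1/3 ⇒ Z = ln(3) / k
Z = 1.0986 / 0.52 = 2.113 km

2110 m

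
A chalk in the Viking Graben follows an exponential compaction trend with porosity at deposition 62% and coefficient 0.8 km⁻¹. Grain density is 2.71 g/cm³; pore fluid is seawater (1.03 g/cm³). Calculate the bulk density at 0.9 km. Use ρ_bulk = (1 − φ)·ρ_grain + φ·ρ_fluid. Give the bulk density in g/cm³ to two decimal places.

Porosity at depth: φ = 0.62·exp(−0.8×0.9) = 0.62×0.4868 = 0.3018
Bulk density: ρ_b = (1−φ)ρ_g + φ·ρ_f = 0.6982×2.71 + 0.3018×1.03
       = 1.892 + 0.311 = 2.203 g/cm³

2.20 g/cm³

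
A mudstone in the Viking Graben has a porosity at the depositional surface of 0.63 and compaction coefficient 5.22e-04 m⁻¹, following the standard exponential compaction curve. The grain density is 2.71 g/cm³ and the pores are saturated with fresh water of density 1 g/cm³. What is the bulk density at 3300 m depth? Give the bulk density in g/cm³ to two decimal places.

2.52 g/cm³

Working in km (1 km = 1000 m; β in km⁻¹ = β in m⁻¹ × 1000):
Porosity at depth: φ = 0.63·exp(−0.522×3.3) = 0.63×0.1786 = 0.1125
Bulk density: ρ_b = (1−φ)ρ_g + φ·ρ_f = 0.8875×2.71 + 0.1125×1
       = 2.405 + 0.113 = 2.518 g/cm³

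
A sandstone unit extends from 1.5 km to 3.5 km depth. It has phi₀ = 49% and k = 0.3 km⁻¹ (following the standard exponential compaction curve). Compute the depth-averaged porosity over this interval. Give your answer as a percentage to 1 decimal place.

⟨phi⟩ = (1/(Z₂−Z₁)) ∫ phi₀ e^(−kZ) dZ = phi₀·(e^(−k·Z₁) − e^(−k·Z₂)) / (k·(Z₂−Z₁))
e^(−0.3×1.5) = 0.6376; e^(−0.3×3.5) = 0.3499
⟨phi⟩ = 0.49 × (0.6376 − 0.3499) / (0.3 × 2) = 0.49 × 0.4795 = 0.2349

23.5%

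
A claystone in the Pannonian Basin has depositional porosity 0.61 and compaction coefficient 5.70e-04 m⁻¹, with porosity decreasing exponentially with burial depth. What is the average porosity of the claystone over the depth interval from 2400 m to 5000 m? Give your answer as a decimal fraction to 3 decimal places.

Working in km (1 km = 1000 m; β in km⁻¹ = β in m⁻¹ × 1000):
⟨φ⟩ = (1/(Z₂−Z₁)) ∫ φ₀ e^(−βZ) dZ = φ₀·(e^(−β·Z₁) − e^(−β·Z₂)) / (β·(Z₂−Z₁))
e^(−0.57×2.4) = 0.2546; e^(−0.57×5) = 0.0578
⟨φ⟩ = 0.61 × (0.2546 − 0.0578) / (0.57 × 2.6) = 0.61 × 0.1328 = 0.0810

0.081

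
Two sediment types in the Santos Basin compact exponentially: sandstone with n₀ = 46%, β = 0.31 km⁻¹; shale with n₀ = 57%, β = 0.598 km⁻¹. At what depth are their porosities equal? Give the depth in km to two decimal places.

Set n₀ₐ e^(−βₐz) = n₀ᵦ e^(−βᵦz) ⇒ ln(n₀ₐ/n₀ᵦ) = (βₐ − βᵦ)·z
z = ln(0.46/0.57) / (0.31 − 0.598) = -0.2144 / -0.288 = 0.744 km

0.74 km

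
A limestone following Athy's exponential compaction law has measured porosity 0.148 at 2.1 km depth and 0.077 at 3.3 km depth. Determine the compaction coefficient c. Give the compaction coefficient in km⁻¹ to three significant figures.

Athy: phi(d) = phi₀ e^(−cd) ⇒ phi₁/phi₂ = e^{c(d₂−d₁)} ⇒ c = ln(phi₁/phi₂)/(d₂−d₁)
c = ln(0.148/0.077) / (3.3 − 2.1) = ln(1.922) / 1.2 = 0.6534 / 1.2 = 0.5445 km⁻¹

0.545 km⁻¹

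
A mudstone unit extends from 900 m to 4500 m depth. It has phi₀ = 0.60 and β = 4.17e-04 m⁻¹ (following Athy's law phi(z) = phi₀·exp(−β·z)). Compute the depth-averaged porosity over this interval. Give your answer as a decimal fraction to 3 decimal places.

0.213

Working in km (1 km = 1000 m; β in km⁻¹ = β in m⁻¹ × 1000):
⟨phi⟩ = (1/(z₂−z₁)) ∫ phi₀ e^(−βz) dz = phi₀·(e^(−β·z₁) − e^(−β·z₂)) / (β·(z₂−z₁))
e^(−0.417×0.9) = 0.6871; e^(−0.417×4.5) = 0.1531
⟨phi⟩ = 0.6 × (0.6871 − 0.1531) / (0.417 × 3.6) = 0.6 × 0.3557 = 0.2134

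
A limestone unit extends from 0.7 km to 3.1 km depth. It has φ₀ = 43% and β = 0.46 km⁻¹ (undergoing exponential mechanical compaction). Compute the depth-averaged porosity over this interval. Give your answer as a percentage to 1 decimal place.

⟨φ⟩ = (1/(Z₂−Z₁)) ∫ φ₀ e^(−βZ) dZ = φ₀·(e^(−β·Z₁) − e^(−β·Z₂)) / (β·(Z₂−Z₁))
e^(−0.46×0.7) = 0.7247; e^(−0.46×3.1) = 0.2403
⟨φ⟩ = 0.43 × (0.7247 − 0.2403) / (0.46 × 2.4) = 0.43 × 0.4388 = 0.1887

18.9%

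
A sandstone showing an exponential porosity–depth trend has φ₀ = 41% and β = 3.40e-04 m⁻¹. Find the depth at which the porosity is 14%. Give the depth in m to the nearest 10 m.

Working in km (1 km = 1000 m; β in km⁻¹ = β in m⁻¹ × 1000):
Invert Athy's law: d = ln(φ₀/φ) / β
d = ln(0.41/0.14) / 0.34 = ln(2.929) / 0.34 = 1.0745 / 0.34 = 3.160 km

3160 m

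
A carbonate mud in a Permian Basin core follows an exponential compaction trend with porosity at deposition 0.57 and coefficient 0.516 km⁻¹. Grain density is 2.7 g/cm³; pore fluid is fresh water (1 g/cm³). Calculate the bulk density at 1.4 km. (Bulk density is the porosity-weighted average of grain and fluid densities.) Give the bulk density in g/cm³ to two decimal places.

2.23 g/cm³

Porosity at depth: φ = 0.57·exp(−0.516×1.4) = 0.57×0.4856 = 0.2768
Bulk density: ρ_b = (1−φ)ρ_g + φ·ρ_f = 0.7232×2.7 + 0.2768×1
       = 1.953 + 0.277 = 2.229 g/cm³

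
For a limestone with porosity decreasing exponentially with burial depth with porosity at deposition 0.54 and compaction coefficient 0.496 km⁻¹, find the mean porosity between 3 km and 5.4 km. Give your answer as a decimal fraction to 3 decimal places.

0.071

⟨φ⟩ = (1/(z₂−z₁)) ∫ φ₀ e^(−kz) dz = φ₀·(e^(−k·z₁) − e^(−k·z₂)) / (k·(z₂−z₁))
e^(−0.496×3) = 0.2258; e^(−0.496×5.4) = 0.0687
⟨φ⟩ = 0.54 × (0.2258 − 0.0687) / (0.496 × 2.4) = 0.54 × 0.1320 = 0.0713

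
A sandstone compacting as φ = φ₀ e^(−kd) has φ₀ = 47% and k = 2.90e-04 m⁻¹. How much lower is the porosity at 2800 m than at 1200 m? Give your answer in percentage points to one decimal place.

Working in km (1 km = 1000 m; k in km⁻¹ = k in m⁻¹ × 1000):
φ(1.2) = 0.47·e^(−0.29×1.2) = 0.3319
φ(2.8) = 0.47·e^(−0.29×2.8) = 0.2087
Δφ = 0.3319 − 0.2087 = 0.1232

12.3 percentage points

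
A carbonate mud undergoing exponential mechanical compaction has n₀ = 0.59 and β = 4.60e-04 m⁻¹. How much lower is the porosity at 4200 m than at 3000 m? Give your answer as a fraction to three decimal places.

Working in km (1 km = 1000 m; β in km⁻¹ = β in m⁻¹ × 1000):
n(3) = 0.59·e^(−0.46×3) = 0.1484
n(4.2) = 0.59·e^(−0.46×4.2) = 0.0855
Δn = 0.1484 − 0.0855 = 0.0630

0.063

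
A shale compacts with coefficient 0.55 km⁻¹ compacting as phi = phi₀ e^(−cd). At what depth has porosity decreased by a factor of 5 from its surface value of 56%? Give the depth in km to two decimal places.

phi/phi₀ = 1/5 ⇒ exp(−c·d) = 1/5 ⇒ d = ln(5) / c
d = 1.6094 / 0.55 = 2.926 km

2.93 km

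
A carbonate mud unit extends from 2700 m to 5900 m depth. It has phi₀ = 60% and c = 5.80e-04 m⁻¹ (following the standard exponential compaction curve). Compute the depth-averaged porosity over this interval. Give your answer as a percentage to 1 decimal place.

Working in km (1 km = 1000 m; c in km⁻¹ = c in m⁻¹ × 1000):
⟨phi⟩ = (1/(z₂−z₁)) ∫ phi₀ e^(−cz) dz = phi₀·(e^(−c·z₁) − e^(−c·z₂)) / (c·(z₂−z₁))
e^(−0.58×2.7) = 0.2089; e^(−0.58×5.9) = 0.0326
⟨phi⟩ = 0.6 × (0.2089 − 0.0326) / (0.58 × 3.2) = 0.6 × 0.0950 = 0.0570

5.7%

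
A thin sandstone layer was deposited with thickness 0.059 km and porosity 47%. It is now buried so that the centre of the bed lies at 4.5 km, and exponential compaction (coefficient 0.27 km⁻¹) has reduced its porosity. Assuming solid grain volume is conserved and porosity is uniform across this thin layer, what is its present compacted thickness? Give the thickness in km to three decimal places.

0.036 km

Porosity at 4.5 km: φ = 0.47·exp(−0.27×4.5) = 0.1395
Solid-volume conservation: h(1−φ) = h₀(1−φ₀) ⇒ h = h₀·(1−φ₀)/(1−φ)
h = 0.059 × (1 − 0.47)/(1 − 0.1395) = 0.059 × 0.6159 = 0.0363 km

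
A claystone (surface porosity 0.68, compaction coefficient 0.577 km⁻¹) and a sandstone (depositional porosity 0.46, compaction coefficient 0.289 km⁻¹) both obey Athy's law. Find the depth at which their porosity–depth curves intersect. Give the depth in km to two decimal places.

Set phi₀ₐ e^(−cₐZ) = phi₀ᵦ e^(−cᵦZ) ⇒ ln(phi₀ₐ/phi₀ᵦ) = (cₐ − cᵦ)·Z
Z = ln(0.68/0.46) / (0.577 − 0.289) = 0.3909 / 0.288 = 1.357 km

1.36 km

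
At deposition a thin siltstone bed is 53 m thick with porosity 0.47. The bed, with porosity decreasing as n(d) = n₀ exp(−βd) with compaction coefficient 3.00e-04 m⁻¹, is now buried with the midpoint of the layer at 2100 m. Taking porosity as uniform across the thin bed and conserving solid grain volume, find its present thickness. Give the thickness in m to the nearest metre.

37 m

Working in km (1 km = 1000 m; β in km⁻¹ = β in m⁻¹ × 1000):
Porosity at 2.1 km: n = 0.47·exp(−0.3×2.1) = 0.2503
Solid-volume conservation: h(1−n) = h₀(1−n₀) ⇒ h = h₀·(1−n₀)/(1−n)
h = 0.053 × (1 − 0.47)/(1 − 0.2503) = 0.053 × 0.7070 = 0.0375 km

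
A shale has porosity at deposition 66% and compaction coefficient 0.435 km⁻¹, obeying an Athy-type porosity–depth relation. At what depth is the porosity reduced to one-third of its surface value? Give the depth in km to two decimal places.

2.53 km

phi/phi₀ = 1/3 ⇒ exp(−c·Z) = 1/3 ⇒ Z = ln(3) / c
Z = 1.0986 / 0.435 = 2.526 km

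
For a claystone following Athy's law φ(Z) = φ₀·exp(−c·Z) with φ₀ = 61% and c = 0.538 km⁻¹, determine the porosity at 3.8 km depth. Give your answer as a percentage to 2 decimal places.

7.90%

φ = φ₀·exp(−c·Z) = 0.61 × exp(−0.538 × 3.8) = 0.61 × exp(−2.044)
  = 0.61 × 0.1295 = 0.0790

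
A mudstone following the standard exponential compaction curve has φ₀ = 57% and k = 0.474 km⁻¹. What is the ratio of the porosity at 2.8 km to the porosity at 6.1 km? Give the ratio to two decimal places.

4.78

φ(d₁)/φ(d₂) = e^(−k·d₁)/e^(−k·d₂) = e^{k(d₂−d₁)}
= exp(0.474 × 3.3) = exp(1.564) = 4.7789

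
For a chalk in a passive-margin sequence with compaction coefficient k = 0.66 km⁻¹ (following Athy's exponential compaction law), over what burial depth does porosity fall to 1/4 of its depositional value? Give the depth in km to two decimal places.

n/n₀ = 1/4 ⇒ exp(−k·d) = 1/4 ⇒ d = ln(4) / k
d = 1.3863 / 0.66 = 2.100 km

2.10 km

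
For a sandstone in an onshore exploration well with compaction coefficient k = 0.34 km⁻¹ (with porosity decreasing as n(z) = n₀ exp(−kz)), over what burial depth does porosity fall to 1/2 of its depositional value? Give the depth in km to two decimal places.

n/n₀ = 1/2 ⇒ exp(−k·z) = 1/2 ⇒ z = ln(2) / k
z = 0.6931 / 0.34 = 2.039 km

2.04 km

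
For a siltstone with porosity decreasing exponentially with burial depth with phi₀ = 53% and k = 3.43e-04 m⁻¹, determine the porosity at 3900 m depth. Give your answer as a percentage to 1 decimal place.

13.9%

Working in km (1 km = 1000 m; k in km⁻¹ = k in m⁻¹ × 1000):
phi = phi₀·exp(−k·z) = 0.53 × exp(−0.343 × 3.9) = 0.53 × exp(−1.338)
  = 0.53 × 0.2624 = 0.1391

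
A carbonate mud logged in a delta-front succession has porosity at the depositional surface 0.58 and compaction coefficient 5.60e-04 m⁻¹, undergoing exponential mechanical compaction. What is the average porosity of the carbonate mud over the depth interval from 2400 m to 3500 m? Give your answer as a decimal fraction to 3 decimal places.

0.113

Working in km (1 km = 1000 m; c in km⁻¹ = c in m⁻¹ × 1000):
⟨φ⟩ = (1/(z₂−z₁)) ∫ φ₀ e^(−cz) dz = φ₀·(e^(−c·z₁) − e^(−c·z₂)) / (c·(z₂−z₁))
e^(−0.56×2.4) = 0.2608; e^(−0.56×3.5) = 0.1409
⟨φ⟩ = 0.58 × (0.2608 − 0.1409) / (0.56 × 1.1) = 0.58 × 0.1947 = 0.1129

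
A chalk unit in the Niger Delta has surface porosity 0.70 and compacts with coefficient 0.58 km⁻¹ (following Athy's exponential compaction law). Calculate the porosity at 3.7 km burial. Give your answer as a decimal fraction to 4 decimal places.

φ = φ₀·exp(−β·d) = 0.7 × exp(−0.58 × 3.7) = 0.7 × exp(−2.146)
  = 0.7 × 0.1170 = 0.0819

0.0819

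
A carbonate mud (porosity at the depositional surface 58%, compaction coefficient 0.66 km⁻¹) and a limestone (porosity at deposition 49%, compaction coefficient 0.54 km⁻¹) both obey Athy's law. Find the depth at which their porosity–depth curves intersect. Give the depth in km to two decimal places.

Set φ₀ₐ e^(−kₐz) = φ₀ᵦ e^(−kᵦz) ⇒ ln(φ₀ₐ/φ₀ᵦ) = (kₐ − kᵦ)·z
z = ln(0.58/0.49) / (0.66 − 0.54) = 0.1686 / 0.12 = 1.405 km

1.41 km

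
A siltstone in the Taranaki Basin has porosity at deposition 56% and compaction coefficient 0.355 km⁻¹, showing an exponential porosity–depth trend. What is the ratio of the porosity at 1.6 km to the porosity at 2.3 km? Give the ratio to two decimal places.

n(Z₁)/n(Z₂) = e^(−k·Z₁)/e^(−k·Z₂) = e^{k(Z₂−Z₁)}
= exp(0.355 × 0.7) = exp(0.2485) = 1.2821

1.28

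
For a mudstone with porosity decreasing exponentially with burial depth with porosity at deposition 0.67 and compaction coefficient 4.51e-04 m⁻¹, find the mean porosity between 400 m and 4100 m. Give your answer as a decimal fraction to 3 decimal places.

Working in km (1 km = 1000 m; k in km⁻¹ = k in m⁻¹ × 1000):
⟨n⟩ = (1/(z₂−z₁)) ∫ n₀ e^(−kz) dz = n₀·(e^(−k·z₁) − e^(−k·z₂)) / (k·(z₂−z₁))
e^(−0.451×0.4) = 0.8349; e^(−0.451×4.1) = 0.1574
⟨n⟩ = 0.67 × (0.8349 − 0.1574) / (0.451 × 3.7) = 0.67 × 0.4060 = 0.2720

0.272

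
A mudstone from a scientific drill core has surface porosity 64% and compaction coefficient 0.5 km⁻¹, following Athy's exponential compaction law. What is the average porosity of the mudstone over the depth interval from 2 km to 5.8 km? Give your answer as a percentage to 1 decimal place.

10.5%

⟨φ⟩ = (1/(d₂−d₁)) ∫ φ₀ e^(−kd) dd = φ₀·(e^(−k·d₁) − e^(−k·d₂)) / (k·(d₂−d₁))
e^(−0.5×2) = 0.3679; e^(−0.5×5.8) = 0.0550
⟨φ⟩ = 0.64 × (0.3679 − 0.0550) / (0.5 × 3.8) = 0.64 × 0.1647 = 0.1054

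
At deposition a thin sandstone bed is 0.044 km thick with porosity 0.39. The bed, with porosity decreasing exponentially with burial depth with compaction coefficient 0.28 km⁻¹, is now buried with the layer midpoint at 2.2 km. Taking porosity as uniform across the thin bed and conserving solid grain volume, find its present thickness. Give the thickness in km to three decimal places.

Porosity at 2.2 km: phi = 0.39·exp(−0.28×2.2) = 0.2106
Solid-volume conservation: h(1−phi) = h₀(1−phi₀) ⇒ h = h₀·(1−phi₀)/(1−phi)
h = 0.044 × (1 − 0.39)/(1 − 0.2106) = 0.044 × 0.7728 = 0.0340 km

0.034 km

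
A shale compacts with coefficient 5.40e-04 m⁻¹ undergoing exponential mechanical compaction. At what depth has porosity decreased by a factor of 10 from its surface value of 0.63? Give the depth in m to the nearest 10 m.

4260 m

Working in km (1 km = 1000 m; β in km⁻¹ = β in m⁻¹ × 1000):
φ/φ₀ = 1/10 ⇒ exp(−β·Z) = 1/10 ⇒ Z = ln(10) / β
Z = 2.3026 / 0.54 = 4.264 km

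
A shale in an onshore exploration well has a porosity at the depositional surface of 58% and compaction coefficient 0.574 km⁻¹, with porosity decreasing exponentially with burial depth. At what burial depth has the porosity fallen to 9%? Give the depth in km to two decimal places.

3.25 km

Invert Athy's law: d = ln(phi₀/phi) / k
d = ln(0.58/0.09) / 0.574 = ln(6.444) / 0.574 = 1.8632 / 0.574 = 3.246 km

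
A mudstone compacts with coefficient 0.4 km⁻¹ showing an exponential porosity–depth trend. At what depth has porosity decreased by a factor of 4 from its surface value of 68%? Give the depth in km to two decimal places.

phi/phi₀ = 1/4 ⇒ exp(−c·z) = 1/4 ⇒ z = ln(4) / c
z = 1.3863 / 0.4 = 3.466 km

3.47 km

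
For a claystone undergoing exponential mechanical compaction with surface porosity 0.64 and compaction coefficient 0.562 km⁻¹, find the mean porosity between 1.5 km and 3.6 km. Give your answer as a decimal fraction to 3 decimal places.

0.162

⟨n⟩ = (1/(d₂−d₁)) ∫ n₀ e^(−kd) dd = n₀·(e^(−k·d₁) − e^(−k·d₂)) / (k·(d₂−d₁))
e^(−0.562×1.5) = 0.4304; e^(−0.562×3.6) = 0.1322
⟨n⟩ = 0.64 × (0.4304 − 0.1322) / (0.562 × 2.1) = 0.64 × 0.2527 = 0.1617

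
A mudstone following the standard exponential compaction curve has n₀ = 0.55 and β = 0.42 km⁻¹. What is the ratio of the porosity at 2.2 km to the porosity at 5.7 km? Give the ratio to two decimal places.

4.35

n(d₁)/n(d₂) = e^(−β·d₁)/e^(−β·d₂) = e^{β(d₂−d₁)}
= exp(0.42 × 3.5) = exp(1.47) = 4.3492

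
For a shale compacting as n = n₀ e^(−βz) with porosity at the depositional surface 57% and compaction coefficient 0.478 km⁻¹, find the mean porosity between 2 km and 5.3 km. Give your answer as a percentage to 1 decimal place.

⟨n⟩ = (1/(z₂−z₁)) ∫ n₀ e^(−βz) dz = n₀·(e^(−β·z₁) − e^(−β·z₂)) / (β·(z₂−z₁))
e^(−0.478×2) = 0.3844; e^(−0.478×5.3) = 0.0794
⟨n⟩ = 0.57 × (0.3844 − 0.0794) / (0.478 × 3.3) = 0.57 × 0.1934 = 0.1102

11.0%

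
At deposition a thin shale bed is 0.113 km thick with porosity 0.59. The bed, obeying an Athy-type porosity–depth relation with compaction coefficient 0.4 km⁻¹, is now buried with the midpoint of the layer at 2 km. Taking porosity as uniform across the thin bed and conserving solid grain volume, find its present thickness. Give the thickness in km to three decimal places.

0.063 km

Porosity at 2 km: n = 0.59·exp(−0.4×2) = 0.2651
Solid-volume conservation: h(1−n) = h₀(1−n₀) ⇒ h = h₀·(1−n₀)/(1−n)
h = 0.113 × (1 − 0.59)/(1 − 0.2651) = 0.113 × 0.5579 = 0.0630 km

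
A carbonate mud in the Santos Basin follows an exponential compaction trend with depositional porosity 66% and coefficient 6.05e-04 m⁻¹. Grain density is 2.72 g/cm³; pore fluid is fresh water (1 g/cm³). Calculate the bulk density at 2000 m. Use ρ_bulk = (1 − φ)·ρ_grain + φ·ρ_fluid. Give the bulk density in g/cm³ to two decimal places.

2.38 g/cm³

Working in km (1 km = 1000 m; k in km⁻¹ = k in m⁻¹ × 1000):
Porosity at depth: phi = 0.66·exp(−0.605×2) = 0.66×0.2982 = 0.1968
Bulk density: ρ_b = (1−phi)ρ_g + phi·ρ_f = 0.8032×2.72 + 0.1968×1
       = 2.185 + 0.197 = 2.381 g/cm³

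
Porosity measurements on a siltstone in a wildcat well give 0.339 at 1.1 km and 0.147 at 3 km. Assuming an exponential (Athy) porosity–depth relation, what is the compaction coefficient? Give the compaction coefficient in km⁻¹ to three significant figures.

0.440 km⁻¹

Athy: φ(Z) = φ₀ e^(−βZ) ⇒ φ₁/φ₂ = e^{β(Z₂−Z₁)} ⇒ β = ln(φ₁/φ₂)/(Z₂−Z₁)
β = ln(0.339/0.147) / (3 − 1.1) = ln(2.306) / 1.9 = 0.8356 / 1.9 = 0.4398 km⁻¹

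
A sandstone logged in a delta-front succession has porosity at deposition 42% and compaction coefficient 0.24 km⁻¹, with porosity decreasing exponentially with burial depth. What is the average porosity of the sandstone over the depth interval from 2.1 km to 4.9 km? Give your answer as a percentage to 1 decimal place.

18.5%

⟨n⟩ = (1/(Z₂−Z₁)) ∫ n₀ e^(−βZ) dZ = n₀·(e^(−β·Z₁) − e^(−β·Z₂)) / (β·(Z₂−Z₁))
e^(−0.24×2.1) = 0.6041; e^(−0.24×4.9) = 0.3085
⟨n⟩ = 0.42 × (0.6041 − 0.3085) / (0.24 × 2.8) = 0.42 × 0.4399 = 0.1847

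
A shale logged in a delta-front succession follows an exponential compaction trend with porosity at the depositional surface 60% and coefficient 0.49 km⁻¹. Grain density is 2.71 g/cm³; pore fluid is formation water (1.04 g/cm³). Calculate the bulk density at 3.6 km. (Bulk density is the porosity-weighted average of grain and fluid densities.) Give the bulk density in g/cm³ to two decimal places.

2.54 g/cm³

Porosity at depth: n = 0.6·exp(−0.49×3.6) = 0.6×0.1714 = 0.1028
Bulk density: ρ_b = (1−n)ρ_g + n·ρ_f = 0.8972×2.71 + 0.1028×1.04
       = 2.431 + 0.107 = 2.538 g/cm³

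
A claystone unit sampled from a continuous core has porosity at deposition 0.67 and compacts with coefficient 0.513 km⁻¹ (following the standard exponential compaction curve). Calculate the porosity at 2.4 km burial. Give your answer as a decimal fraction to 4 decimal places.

0.1956

phi = phi₀·exp(−β·d) = 0.67 × exp(−0.513 × 2.4) = 0.67 × exp(−1.231)
  = 0.67 × 0.2919 = 0.1956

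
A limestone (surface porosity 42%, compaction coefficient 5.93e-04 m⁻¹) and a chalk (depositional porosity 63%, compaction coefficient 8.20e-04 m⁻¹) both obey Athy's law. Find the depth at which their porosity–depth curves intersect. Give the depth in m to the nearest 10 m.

1790 m

Working in km (1 km = 1000 m; β in km⁻¹ = β in m⁻¹ × 1000):
Set phi₀ₐ e^(−βₐz) = phi₀ᵦ e^(−βᵦz) ⇒ ln(phi₀ₐ/phi₀ᵦ) = (βₐ − βᵦ)·z
z = ln(0.42/0.63) / (0.593 − 0.82) = -0.4055 / -0.227 = 1.786 km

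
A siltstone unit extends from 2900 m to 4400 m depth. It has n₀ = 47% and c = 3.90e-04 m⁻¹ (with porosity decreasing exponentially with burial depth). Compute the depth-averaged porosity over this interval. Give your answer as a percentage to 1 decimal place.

Working in km (1 km = 1000 m; c in km⁻¹ = c in m⁻¹ × 1000):
⟨n⟩ = (1/(z₂−z₁)) ∫ n₀ e^(−cz) dz = n₀·(e^(−c·z₁) − e^(−c·z₂)) / (c·(z₂−z₁))
e^(−0.39×2.9) = 0.3227; e^(−0.39×4.4) = 0.1798
⟨n⟩ = 0.47 × (0.3227 − 0.1798) / (0.39 × 1.5) = 0.47 × 0.2443 = 0.1148

11.5%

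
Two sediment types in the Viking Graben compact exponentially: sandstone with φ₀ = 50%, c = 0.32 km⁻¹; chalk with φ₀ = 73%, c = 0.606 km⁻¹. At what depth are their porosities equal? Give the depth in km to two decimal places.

Set φ₀ₐ e^(−cₐZ) = φ₀ᵦ e^(−cᵦZ) ⇒ ln(φ₀ₐ/φ₀ᵦ) = (cₐ − cᵦ)·Z
Z = ln(0.5/0.73) / (0.32 − 0.606) = -0.3784 / -0.286 = 1.323 km

1.32 km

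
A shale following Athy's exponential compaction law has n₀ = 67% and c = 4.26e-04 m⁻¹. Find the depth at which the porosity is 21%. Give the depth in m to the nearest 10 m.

Working in km (1 km = 1000 m; c in km⁻¹ = c in m⁻¹ × 1000):
Invert Athy's law: Z = ln(n₀/n) / c
Z = ln(0.67/0.21) / 0.426 = ln(3.19) / 0.426 = 1.1602 / 0.426 = 2.723 km

2720 m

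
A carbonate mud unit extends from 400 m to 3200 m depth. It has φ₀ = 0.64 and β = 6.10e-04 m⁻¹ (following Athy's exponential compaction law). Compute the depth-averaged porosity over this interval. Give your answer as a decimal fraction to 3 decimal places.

Working in km (1 km = 1000 m; β in km⁻¹ = β in m⁻¹ × 1000):
⟨φ⟩ = (1/(d₂−d₁)) ∫ φ₀ e^(−βd) dd = φ₀·(e^(−β·d₁) − e^(−β·d₂)) / (β·(d₂−d₁))
e^(−0.61×0.4) = 0.7835; e^(−0.61×3.2) = 0.1420
⟨φ⟩ = 0.64 × (0.7835 − 0.1420) / (0.61 × 2.8) = 0.64 × 0.3756 = 0.2404

0.240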